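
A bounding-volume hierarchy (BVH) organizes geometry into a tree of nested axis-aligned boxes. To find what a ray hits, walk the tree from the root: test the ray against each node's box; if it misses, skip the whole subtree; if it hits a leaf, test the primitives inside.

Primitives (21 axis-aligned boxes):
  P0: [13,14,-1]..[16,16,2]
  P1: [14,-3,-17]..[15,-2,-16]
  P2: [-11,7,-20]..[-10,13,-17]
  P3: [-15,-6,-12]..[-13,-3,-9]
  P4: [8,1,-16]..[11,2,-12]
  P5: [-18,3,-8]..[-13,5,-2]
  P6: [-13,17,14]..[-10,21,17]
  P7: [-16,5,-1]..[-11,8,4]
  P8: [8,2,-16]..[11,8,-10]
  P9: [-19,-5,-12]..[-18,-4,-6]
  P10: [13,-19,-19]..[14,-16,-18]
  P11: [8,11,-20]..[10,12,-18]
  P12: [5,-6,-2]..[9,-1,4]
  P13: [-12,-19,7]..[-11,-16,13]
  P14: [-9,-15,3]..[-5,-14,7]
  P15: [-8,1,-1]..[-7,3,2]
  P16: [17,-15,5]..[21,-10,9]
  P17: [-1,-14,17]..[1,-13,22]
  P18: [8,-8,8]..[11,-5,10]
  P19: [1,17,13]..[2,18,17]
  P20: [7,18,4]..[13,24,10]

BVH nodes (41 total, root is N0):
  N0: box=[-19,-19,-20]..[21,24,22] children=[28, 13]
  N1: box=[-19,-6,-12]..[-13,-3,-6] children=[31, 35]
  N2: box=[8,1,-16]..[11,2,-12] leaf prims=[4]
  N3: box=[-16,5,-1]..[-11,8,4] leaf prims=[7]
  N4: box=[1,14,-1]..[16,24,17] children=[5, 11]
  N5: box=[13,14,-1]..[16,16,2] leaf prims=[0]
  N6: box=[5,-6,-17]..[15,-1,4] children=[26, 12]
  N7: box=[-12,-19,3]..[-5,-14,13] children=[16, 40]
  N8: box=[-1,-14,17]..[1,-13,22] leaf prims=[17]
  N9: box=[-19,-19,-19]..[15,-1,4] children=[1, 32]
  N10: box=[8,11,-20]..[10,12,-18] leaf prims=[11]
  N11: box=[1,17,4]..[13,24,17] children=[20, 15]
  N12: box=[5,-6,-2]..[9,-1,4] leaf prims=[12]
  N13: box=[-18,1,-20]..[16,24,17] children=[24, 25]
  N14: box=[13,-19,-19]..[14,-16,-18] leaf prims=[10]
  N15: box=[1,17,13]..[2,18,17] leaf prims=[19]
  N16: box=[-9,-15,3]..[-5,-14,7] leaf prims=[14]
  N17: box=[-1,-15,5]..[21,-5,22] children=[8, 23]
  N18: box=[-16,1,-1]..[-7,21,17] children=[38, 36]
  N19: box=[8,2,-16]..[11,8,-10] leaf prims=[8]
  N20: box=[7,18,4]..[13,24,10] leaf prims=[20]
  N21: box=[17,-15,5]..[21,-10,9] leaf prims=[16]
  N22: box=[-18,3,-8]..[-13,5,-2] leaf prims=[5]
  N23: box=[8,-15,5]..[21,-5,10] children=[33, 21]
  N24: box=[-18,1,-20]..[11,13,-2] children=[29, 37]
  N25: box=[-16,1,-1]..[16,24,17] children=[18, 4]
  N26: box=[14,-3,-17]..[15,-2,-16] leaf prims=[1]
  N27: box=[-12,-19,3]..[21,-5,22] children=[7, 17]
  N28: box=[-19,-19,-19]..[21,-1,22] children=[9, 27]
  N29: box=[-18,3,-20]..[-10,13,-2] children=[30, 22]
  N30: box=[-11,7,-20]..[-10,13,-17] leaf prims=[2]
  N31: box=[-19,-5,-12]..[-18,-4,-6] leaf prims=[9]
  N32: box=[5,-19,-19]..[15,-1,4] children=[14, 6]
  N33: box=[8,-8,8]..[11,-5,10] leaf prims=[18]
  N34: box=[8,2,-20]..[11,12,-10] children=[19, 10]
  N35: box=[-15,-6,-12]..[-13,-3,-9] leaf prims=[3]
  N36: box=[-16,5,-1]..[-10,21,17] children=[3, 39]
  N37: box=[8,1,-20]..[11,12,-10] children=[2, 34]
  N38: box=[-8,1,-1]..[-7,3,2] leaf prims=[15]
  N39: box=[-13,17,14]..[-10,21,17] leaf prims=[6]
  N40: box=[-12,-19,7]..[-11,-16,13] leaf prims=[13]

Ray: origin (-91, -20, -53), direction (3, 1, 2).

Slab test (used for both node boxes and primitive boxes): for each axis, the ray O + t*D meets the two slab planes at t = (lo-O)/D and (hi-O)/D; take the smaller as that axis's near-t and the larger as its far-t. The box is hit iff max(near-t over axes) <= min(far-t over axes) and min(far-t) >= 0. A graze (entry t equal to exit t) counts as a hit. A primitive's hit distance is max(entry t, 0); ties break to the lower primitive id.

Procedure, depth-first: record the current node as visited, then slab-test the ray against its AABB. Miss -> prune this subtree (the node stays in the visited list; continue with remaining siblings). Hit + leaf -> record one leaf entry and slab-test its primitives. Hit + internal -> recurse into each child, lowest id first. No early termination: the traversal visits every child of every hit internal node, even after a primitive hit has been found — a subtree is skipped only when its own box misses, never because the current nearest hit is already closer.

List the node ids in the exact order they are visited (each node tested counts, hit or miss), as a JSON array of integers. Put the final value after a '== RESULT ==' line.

Trace the traversal:
N0 x:[24,112/3] y:[1,44] z:[33/2,75/2] -> hit [24,112/3], descend [13, 28]
  N13 x:[73/3,107/3] y:[21,44] z:[33/2,35] -> hit [73/3,35], descend [24, 25]
    N24 x:[73/3,34] y:[21,33] z:[33/2,51/2] -> hit [73/3,51/2], descend [29, 37]
      N29 x:[73/3,27] y:[23,33] z:[33/2,51/2] -> hit [73/3,51/2], descend [22, 30]
        N22 x:[73/3,26] y:[23,25] z:[45/2,51/2] -> hit [73/3,25] leaf, test {P5@t=73/3}
        N30 x:[80/3,27] y:[27,33] z:[33/2,18] -> miss, prune
      N37 x:[33,34] y:[21,32] z:[33/2,43/2] -> miss, prune
    N25 x:[25,107/3] y:[21,44] z:[26,35] -> hit [26,35], descend [4, 18]
      N4 x:[92/3,107/3] y:[34,44] z:[26,35] -> hit [34,35], descend [5, 11]
        N5 x:[104/3,107/3] y:[34,36] z:[26,55/2] -> miss, prune
        N11 x:[92/3,104/3] y:[37,44] z:[57/2,35] -> miss, prune
      N18 x:[25,28] y:[21,41] z:[26,35] -> hit [26,28], descend [36, 38]
        N36 x:[25,27] y:[25,41] z:[26,35] -> hit [26,27], descend [3, 39]
          N3 x:[25,80/3] y:[25,28] z:[26,57/2] -> hit [26,80/3] leaf, test {P7@t=26}
          N39 x:[26,27] y:[37,41] z:[67/2,35] -> miss, prune
        N38 x:[83/3,28] y:[21,23] z:[26,55/2] -> miss, prune
  N28 x:[24,112/3] y:[1,19] z:[17,75/2] -> miss, prune

17 AABB tests over nodes [0, 13, 24, 29, 22, 30, 37, 25, 4, 5, 11, 18, 36, 3, 39, 38, 28]; 2 leaves entered; closest P5.

== RESULT ==
[0, 13, 24, 29, 22, 30, 37, 25, 4, 5, 11, 18, 36, 3, 39, 38, 28]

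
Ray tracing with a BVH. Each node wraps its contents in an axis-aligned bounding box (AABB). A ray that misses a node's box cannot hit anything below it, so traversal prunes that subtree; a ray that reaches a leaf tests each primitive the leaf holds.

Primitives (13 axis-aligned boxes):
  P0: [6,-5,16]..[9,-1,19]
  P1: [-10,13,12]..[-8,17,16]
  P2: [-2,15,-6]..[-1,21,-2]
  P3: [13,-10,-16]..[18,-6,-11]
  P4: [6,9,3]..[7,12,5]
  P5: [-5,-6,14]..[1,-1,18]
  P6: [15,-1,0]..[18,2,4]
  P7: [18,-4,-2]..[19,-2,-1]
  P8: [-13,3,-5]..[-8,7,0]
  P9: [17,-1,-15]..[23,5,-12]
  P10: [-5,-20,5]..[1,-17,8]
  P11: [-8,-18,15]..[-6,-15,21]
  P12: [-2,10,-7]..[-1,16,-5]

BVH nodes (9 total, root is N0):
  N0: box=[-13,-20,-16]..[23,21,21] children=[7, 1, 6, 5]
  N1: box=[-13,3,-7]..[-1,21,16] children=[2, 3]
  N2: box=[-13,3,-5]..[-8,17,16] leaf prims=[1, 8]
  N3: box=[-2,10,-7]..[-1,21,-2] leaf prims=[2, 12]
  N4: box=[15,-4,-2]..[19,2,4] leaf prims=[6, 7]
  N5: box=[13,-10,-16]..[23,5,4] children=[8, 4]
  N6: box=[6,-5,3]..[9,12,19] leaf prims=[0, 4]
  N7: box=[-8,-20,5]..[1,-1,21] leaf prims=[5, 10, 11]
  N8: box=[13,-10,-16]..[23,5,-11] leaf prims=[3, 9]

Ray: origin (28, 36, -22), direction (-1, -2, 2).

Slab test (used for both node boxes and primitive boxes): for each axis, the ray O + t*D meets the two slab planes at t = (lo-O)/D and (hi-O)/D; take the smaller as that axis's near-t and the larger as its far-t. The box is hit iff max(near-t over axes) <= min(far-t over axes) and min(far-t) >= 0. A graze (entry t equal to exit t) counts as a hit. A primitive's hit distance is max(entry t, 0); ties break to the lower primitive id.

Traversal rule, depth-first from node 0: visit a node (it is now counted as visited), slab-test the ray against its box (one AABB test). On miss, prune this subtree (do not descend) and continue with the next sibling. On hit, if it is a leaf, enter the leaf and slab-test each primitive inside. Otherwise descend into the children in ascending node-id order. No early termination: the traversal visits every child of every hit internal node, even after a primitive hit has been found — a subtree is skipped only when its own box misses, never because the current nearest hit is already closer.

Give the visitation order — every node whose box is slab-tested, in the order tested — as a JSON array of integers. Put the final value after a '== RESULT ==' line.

Traverse from the root:
N0 x:[5,41] y:[15/2,28] z:[3,43/2] -> hit [15/2,43/2], descend [1, 5, 6, 7]
  N1 x:[29,41] y:[15/2,33/2] z:[15/2,19] -> miss, prune
  N5 x:[5,15] y:[31/2,23] z:[3,13] -> miss, prune
  N6 x:[19,22] y:[12,41/2] z:[25/2,41/2] -> hit [19,41/2] leaf, test {P0@t=19, P4(miss)}
  N7 x:[27,36] y:[37/2,28] z:[27/2,43/2] -> miss, prune

Summary -> nodes [0, 1, 5, 6, 7]; box-tests=5; leaf-entries=1; first=P0

== RESULT ==
[0, 1, 5, 6, 7]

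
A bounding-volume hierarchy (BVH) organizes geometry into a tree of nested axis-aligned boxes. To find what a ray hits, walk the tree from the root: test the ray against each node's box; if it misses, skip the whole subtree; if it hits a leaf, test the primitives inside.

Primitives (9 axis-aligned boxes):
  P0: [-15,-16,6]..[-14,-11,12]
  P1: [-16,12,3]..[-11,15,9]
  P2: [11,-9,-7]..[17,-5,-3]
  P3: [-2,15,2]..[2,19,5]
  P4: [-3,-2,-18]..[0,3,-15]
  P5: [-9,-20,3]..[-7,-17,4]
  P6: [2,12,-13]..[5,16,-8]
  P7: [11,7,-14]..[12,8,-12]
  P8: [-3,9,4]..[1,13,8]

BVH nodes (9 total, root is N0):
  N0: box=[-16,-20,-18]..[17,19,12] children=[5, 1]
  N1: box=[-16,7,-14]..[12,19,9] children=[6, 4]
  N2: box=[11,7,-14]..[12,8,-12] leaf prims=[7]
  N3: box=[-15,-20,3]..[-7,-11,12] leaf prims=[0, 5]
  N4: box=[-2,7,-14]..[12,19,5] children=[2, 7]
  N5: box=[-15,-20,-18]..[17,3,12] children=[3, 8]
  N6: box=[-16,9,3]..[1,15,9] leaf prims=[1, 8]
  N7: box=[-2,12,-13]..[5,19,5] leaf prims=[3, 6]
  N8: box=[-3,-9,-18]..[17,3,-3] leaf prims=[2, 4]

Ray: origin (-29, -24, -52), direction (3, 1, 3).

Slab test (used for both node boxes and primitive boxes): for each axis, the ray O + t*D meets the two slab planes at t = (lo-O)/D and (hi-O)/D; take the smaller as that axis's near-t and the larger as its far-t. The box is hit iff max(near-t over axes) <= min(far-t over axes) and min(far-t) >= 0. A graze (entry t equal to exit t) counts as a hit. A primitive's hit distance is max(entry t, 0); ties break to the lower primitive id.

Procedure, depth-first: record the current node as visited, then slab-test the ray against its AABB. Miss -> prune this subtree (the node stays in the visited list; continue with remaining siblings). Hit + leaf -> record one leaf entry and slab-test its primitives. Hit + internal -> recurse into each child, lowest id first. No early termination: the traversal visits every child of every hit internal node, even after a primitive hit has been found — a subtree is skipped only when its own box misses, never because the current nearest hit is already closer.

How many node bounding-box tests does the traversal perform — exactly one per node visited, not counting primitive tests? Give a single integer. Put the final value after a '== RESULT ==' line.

Walk:
N0 x:[13/3,46/3] y:[4,43] z:[34/3,64/3] -> hit [34/3,46/3], descend [1, 5]
  N1 x:[13/3,41/3] y:[31,43] z:[38/3,61/3] -> miss, prune
  N5 x:[14/3,46/3] y:[4,27] z:[34/3,64/3] -> hit [34/3,46/3], descend [3, 8]
    N3 x:[14/3,22/3] y:[4,13] z:[55/3,64/3] -> miss, prune
    N8 x:[26/3,46/3] y:[15,27] z:[34/3,49/3] -> hit [15,46/3] leaf, test {P2@t=15, P4(miss)}

order=[0, 1, 5, 3, 8]  |boxes|=5  |leaves|=1  hit=P2

== RESULT ==
5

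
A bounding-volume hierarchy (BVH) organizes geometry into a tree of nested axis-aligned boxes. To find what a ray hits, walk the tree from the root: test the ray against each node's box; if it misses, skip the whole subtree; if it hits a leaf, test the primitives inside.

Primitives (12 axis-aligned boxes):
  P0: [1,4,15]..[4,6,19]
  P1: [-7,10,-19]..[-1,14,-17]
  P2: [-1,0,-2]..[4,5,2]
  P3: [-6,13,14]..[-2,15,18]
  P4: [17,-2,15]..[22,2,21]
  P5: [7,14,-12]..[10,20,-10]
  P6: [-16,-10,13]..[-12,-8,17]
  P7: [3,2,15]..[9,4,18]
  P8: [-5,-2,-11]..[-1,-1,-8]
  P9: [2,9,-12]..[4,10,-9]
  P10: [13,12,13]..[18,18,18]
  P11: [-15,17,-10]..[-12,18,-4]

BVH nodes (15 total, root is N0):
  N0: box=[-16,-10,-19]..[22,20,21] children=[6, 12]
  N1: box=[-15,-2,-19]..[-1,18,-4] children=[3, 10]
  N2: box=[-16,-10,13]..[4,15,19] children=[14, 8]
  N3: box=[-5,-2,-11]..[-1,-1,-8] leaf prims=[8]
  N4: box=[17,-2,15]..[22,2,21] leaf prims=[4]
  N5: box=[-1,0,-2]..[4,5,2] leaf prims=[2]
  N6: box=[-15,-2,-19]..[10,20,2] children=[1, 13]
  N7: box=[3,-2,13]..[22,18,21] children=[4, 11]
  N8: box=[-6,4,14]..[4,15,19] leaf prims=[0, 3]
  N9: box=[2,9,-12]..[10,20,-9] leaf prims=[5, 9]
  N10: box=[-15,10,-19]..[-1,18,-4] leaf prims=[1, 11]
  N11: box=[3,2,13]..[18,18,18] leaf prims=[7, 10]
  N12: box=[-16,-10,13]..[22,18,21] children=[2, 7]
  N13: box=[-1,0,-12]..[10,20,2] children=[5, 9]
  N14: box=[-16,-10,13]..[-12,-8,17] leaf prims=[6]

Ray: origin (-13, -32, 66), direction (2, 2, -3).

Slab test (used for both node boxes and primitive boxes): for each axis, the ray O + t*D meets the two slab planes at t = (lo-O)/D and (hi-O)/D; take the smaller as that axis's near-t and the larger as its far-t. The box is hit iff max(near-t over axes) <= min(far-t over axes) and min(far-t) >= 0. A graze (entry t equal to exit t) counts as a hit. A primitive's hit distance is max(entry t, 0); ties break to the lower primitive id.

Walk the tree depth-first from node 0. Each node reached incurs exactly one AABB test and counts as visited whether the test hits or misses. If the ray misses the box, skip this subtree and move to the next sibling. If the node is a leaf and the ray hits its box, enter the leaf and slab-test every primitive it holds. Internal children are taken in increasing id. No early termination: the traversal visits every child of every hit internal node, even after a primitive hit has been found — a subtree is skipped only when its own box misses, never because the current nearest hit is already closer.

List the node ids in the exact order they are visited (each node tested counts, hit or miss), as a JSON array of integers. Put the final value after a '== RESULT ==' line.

Walk:
N0 x:[-3/2,35/2] y:[11,26] z:[15,85/3] -> hit [15,35/2], descend [6, 12]
  N6 x:[-1,23/2] y:[15,26] z:[64/3,85/3] -> miss, prune
  N12 x:[-3/2,35/2] y:[11,25] z:[15,53/3] -> hit [15,35/2], descend [2, 7]
    N2 x:[-3/2,17/2] y:[11,47/2] z:[47/3,53/3] -> miss, prune
    N7 x:[8,35/2] y:[15,25] z:[15,53/3] -> hit [15,35/2], descend [4, 11]
      N4 x:[15,35/2] y:[15,17] z:[15,17] -> hit [15,17] leaf, test {P4@t=15}
      N11 x:[8,31/2] y:[17,25] z:[16,53/3] -> miss, prune

7 AABB tests over nodes [0, 6, 12, 2, 7, 4, 11]; 1 leaf entered; closest P4.

== RESULT ==
[0, 6, 12, 2, 7, 4, 11]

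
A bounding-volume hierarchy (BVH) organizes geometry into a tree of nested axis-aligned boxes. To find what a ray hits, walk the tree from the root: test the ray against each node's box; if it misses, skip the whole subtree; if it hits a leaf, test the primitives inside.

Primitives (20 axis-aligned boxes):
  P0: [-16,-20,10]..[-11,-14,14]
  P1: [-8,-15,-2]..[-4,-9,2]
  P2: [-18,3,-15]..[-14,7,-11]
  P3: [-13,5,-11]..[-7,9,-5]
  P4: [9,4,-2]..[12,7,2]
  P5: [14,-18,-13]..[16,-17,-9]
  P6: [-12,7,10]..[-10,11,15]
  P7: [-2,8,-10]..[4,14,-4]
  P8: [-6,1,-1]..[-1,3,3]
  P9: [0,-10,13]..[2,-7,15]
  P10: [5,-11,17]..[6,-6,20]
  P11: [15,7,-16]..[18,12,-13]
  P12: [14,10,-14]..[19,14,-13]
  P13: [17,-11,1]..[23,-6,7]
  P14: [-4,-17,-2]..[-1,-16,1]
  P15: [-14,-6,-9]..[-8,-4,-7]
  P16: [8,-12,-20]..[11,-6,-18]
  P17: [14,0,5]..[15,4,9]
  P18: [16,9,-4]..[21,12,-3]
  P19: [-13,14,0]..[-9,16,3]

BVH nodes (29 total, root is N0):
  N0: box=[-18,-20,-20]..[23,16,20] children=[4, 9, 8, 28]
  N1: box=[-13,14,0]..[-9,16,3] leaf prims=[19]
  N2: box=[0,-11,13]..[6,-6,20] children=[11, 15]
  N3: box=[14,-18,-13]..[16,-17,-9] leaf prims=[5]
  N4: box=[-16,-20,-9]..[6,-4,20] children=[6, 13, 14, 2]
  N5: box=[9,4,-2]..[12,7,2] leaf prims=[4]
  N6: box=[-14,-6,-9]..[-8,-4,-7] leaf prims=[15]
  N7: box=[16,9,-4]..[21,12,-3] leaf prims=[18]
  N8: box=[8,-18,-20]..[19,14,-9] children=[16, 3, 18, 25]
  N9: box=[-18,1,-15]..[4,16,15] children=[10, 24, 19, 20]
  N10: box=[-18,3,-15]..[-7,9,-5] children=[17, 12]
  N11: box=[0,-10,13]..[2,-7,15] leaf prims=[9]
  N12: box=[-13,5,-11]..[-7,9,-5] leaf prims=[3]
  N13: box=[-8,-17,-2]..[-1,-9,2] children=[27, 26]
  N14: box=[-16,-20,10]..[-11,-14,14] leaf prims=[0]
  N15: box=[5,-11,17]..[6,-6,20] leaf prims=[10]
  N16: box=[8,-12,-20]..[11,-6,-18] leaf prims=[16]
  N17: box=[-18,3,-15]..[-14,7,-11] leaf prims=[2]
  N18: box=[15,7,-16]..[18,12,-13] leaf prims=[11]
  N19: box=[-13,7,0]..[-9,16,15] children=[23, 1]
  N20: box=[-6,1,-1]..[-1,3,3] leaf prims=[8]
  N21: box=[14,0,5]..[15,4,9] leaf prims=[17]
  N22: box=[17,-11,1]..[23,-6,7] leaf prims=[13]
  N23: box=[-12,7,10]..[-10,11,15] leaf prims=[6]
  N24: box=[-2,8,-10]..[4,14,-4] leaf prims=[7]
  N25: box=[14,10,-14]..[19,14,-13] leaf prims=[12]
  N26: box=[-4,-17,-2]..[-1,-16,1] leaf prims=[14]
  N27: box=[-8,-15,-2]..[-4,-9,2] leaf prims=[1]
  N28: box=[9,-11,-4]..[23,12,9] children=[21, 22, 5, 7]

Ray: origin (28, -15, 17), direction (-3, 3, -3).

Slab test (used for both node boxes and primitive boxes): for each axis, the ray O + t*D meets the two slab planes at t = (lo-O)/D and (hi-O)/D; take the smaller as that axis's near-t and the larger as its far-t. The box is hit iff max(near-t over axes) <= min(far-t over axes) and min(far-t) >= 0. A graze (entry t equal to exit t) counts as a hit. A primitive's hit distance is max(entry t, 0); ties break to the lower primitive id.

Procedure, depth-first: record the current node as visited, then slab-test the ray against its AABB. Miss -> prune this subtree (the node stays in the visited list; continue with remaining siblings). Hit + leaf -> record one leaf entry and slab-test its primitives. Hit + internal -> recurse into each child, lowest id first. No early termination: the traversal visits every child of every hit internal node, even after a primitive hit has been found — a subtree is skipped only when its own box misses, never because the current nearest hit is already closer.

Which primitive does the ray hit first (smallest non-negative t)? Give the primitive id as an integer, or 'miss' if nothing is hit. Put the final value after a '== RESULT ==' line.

Walk:
N0 x:[5/3,46/3] y:[-5/3,31/3] z:[-1,37/3] -> hit [5/3,31/3], descend [4, 8, 9, 28]
  N4 x:[22/3,44/3] y:[-5/3,11/3] z:[-1,26/3] -> miss, prune
  N8 x:[3,20/3] y:[-1,29/3] z:[26/3,37/3] -> miss, prune
  N9 x:[8,46/3] y:[16/3,31/3] z:[2/3,32/3] -> hit [8,31/3], descend [10, 19, 20, 24]
    N10 x:[35/3,46/3] y:[6,8] z:[22/3,32/3] -> miss, prune
    N19 x:[37/3,41/3] y:[22/3,31/3] z:[2/3,17/3] -> miss, prune
    N20 x:[29/3,34/3] y:[16/3,6] z:[14/3,6] -> miss, prune
    N24 x:[8,10] y:[23/3,29/3] z:[7,9] -> hit [8,9] leaf, test {P7@t=8}
  N28 x:[5/3,19/3] y:[4/3,9] z:[8/3,7] -> hit [8/3,19/3], descend [5, 7, 21, 22]
    N5 x:[16/3,19/3] y:[19/3,22/3] z:[5,19/3] -> hit [19/3,19/3] leaf, test {P4@t=19/3}
    N7 x:[7/3,4] y:[8,9] z:[20/3,7] -> miss, prune
    N21 x:[13/3,14/3] y:[5,19/3] z:[8/3,4] -> miss, prune
    N22 x:[5/3,11/3] y:[4/3,3] z:[10/3,16/3] -> miss, prune

13 AABB tests over nodes [0, 4, 8, 9, 10, 19, 20, 24, 28, 5, 7, 21, 22]; 2 leaves entered; closest P4.

== RESULT ==
4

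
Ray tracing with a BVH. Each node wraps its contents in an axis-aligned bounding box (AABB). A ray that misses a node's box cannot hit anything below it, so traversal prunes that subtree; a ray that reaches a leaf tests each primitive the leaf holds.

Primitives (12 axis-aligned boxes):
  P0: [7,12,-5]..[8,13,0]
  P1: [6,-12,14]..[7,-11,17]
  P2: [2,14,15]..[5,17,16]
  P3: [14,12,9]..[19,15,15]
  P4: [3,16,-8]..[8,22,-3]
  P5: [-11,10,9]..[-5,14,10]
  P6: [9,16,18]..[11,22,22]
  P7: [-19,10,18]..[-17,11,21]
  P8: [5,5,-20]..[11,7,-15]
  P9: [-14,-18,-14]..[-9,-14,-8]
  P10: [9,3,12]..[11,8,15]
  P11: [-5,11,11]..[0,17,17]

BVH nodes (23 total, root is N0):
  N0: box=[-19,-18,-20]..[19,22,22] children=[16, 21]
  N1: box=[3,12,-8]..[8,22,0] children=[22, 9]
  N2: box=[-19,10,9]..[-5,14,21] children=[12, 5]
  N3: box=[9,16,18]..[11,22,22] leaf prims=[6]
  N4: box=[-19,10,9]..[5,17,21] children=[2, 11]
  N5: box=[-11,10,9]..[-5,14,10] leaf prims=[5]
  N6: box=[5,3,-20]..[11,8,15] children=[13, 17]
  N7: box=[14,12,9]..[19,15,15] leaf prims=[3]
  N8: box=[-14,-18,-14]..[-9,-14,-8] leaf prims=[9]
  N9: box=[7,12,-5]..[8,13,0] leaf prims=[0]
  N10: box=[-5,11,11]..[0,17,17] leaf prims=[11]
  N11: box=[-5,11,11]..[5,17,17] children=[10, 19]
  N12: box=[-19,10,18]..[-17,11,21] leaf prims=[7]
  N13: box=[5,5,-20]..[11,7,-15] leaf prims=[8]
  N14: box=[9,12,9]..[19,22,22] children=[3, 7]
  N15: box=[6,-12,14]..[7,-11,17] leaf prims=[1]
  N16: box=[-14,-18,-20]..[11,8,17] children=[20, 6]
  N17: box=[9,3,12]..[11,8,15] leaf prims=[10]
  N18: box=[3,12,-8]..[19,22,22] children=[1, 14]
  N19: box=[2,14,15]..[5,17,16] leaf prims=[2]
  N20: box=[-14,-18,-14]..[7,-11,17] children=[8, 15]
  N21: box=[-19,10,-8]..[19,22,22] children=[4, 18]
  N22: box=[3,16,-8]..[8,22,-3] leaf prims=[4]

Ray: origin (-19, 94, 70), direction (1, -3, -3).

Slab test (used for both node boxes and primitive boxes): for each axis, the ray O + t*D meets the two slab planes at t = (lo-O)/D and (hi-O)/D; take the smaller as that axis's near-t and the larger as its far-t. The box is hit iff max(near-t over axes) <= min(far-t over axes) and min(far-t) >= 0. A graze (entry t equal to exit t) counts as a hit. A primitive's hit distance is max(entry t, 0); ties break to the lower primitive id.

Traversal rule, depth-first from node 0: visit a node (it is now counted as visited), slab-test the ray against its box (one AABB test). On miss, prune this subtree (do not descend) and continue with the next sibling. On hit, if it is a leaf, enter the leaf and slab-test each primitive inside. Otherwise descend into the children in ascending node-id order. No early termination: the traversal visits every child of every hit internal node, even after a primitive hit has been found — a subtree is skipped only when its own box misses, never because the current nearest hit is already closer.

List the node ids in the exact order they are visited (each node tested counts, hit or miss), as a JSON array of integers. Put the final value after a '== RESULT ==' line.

Traverse from the root:
N0 x:[0,38] y:[24,112/3] z:[16,30] -> hit [24,30], descend [16, 21]
  N16 x:[5,30] y:[86/3,112/3] z:[53/3,30] -> hit [86/3,30], descend [6, 20]
    N6 x:[24,30] y:[86/3,91/3] z:[55/3,30] -> hit [86/3,30], descend [13, 17]
      N13 x:[24,30] y:[29,89/3] z:[85/3,30] -> hit [29,89/3] leaf, test {P8@t=29}
      N17 x:[28,30] y:[86/3,91/3] z:[55/3,58/3] -> miss, prune
    N20 x:[5,26] y:[35,112/3] z:[53/3,28] -> miss, prune
  N21 x:[0,38] y:[24,28] z:[16,26] -> hit [24,26], descend [4, 18]
    N4 x:[0,24] y:[77/3,28] z:[49/3,61/3] -> miss, prune
    N18 x:[22,38] y:[24,82/3] z:[16,26] -> hit [24,26], descend [1, 14]
      N1 x:[22,27] y:[24,82/3] z:[70/3,26] -> hit [24,26], descend [9, 22]
        N9 x:[26,27] y:[27,82/3] z:[70/3,25] -> miss, prune
        N22 x:[22,27] y:[24,26] z:[73/3,26] -> hit [73/3,26] leaf, test {P4@t=73/3}
      N14 x:[28,38] y:[24,82/3] z:[16,61/3] -> miss, prune

13 AABB tests over nodes [0, 16, 6, 13, 17, 20, 21, 4, 18, 1, 9, 22, 14]; 2 leaves entered; closest P4.

== RESULT ==
[0, 16, 6, 13, 17, 20, 21, 4, 18, 1, 9, 22, 14]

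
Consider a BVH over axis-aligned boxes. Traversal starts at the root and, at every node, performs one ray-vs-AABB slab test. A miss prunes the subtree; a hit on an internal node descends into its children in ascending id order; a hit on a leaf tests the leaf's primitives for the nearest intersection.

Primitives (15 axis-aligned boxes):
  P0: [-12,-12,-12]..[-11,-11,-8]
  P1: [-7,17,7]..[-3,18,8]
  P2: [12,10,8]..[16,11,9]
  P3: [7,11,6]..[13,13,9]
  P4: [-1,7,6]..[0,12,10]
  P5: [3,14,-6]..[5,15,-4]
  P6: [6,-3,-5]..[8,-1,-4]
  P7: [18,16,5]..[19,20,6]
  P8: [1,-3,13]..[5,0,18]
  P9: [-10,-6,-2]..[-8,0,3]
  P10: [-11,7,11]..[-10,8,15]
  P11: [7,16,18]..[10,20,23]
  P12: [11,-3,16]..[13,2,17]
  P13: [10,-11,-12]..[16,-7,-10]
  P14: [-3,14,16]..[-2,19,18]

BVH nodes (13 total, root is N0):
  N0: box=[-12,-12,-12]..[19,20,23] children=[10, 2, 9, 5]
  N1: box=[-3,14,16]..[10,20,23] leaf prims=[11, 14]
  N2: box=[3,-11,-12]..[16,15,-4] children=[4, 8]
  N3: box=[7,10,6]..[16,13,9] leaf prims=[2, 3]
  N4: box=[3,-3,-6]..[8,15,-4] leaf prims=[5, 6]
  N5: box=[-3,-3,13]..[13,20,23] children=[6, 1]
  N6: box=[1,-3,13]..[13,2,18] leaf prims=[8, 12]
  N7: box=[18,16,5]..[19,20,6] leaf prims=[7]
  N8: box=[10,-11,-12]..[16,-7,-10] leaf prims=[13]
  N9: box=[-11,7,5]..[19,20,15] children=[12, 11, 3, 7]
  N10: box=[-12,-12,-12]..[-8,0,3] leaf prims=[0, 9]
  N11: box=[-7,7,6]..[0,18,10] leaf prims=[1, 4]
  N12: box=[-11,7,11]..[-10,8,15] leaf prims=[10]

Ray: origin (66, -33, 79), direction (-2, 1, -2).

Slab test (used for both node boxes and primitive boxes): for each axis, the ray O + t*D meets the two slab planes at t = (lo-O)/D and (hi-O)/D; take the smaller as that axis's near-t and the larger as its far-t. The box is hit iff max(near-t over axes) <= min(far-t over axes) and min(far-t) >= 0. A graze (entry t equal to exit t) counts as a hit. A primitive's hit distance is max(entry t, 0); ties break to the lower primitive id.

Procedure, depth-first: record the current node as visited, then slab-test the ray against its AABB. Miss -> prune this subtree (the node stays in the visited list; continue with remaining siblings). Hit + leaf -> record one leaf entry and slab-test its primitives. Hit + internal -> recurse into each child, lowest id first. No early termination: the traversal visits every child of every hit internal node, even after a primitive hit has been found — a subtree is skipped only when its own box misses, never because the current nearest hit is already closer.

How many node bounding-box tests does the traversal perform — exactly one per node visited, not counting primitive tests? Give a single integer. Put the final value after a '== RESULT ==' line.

Trace the traversal:
N0 x:[47/2,39] y:[21,53] z:[28,91/2] -> hit [28,39], descend [2, 5, 9, 10]
  N2 x:[25,63/2] y:[22,48] z:[83/2,91/2] -> miss, prune
  N5 x:[53/2,69/2] y:[30,53] z:[28,33] -> hit [30,33], descend [1, 6]
    N1 x:[28,69/2] y:[47,53] z:[28,63/2] -> miss, prune
    N6 x:[53/2,65/2] y:[30,35] z:[61/2,33] -> hit [61/2,65/2] leaf, test {P8@t=61/2, P12(miss)}
  N9 x:[47/2,77/2] y:[40,53] z:[32,37] -> miss, prune
  N10 x:[37,39] y:[21,33] z:[38,91/2] -> miss, prune

Visited [0, 2, 5, 1, 6, 9, 10]. Tests: 7 box, 1 leaf. Nearest: P8.

== RESULT ==
7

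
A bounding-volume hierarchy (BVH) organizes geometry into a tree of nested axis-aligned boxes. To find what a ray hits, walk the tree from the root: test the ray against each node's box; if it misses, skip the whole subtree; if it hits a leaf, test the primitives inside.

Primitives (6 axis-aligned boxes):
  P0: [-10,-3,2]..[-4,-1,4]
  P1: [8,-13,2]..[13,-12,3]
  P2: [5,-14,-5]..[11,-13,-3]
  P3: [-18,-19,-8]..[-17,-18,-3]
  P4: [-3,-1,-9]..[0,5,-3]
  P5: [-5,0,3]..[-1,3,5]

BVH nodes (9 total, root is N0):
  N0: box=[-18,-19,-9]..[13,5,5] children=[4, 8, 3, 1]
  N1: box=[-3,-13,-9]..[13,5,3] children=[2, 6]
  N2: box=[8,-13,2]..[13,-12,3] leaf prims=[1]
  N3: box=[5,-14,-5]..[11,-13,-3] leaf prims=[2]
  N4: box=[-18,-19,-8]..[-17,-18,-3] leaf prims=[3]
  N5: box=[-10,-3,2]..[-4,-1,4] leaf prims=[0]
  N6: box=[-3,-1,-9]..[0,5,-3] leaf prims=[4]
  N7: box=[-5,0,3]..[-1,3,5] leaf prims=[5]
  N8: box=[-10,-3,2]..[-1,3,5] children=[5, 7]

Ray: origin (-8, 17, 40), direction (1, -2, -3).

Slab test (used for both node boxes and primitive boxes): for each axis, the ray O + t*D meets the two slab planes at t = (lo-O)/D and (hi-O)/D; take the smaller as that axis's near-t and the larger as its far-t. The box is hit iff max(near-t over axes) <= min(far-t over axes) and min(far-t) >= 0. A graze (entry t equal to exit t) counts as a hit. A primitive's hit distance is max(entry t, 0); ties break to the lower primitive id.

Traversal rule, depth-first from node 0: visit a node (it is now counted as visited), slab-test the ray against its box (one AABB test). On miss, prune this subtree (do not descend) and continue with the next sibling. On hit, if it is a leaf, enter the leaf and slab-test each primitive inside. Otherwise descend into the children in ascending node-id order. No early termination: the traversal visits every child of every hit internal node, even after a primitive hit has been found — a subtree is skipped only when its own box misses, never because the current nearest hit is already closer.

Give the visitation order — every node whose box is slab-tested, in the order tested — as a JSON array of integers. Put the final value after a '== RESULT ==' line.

Trace the traversal:
N0 x:[-10,21] y:[6,18] z:[35/3,49/3] -> hit [35/3,49/3], descend [1, 3, 4, 8]
  N1 x:[5,21] y:[6,15] z:[37/3,49/3] -> hit [37/3,15], descend [2, 6]
    N2 x:[16,21] y:[29/2,15] z:[37/3,38/3] -> miss, prune
    N6 x:[5,8] y:[6,9] z:[43/3,49/3] -> miss, prune
  N3 x:[13,19] y:[15,31/2] z:[43/3,15] -> hit [15,15] leaf, test {P2@t=15}
  N4 x:[-10,-9] y:[35/2,18] z:[43/3,16] -> miss, prune
  N8 x:[-2,7] y:[7,10] z:[35/3,38/3] -> miss, prune

7 AABB tests over nodes [0, 1, 2, 6, 3, 4, 8]; 1 leaf entered; closest P2.

== RESULT ==
[0, 1, 2, 6, 3, 4, 8]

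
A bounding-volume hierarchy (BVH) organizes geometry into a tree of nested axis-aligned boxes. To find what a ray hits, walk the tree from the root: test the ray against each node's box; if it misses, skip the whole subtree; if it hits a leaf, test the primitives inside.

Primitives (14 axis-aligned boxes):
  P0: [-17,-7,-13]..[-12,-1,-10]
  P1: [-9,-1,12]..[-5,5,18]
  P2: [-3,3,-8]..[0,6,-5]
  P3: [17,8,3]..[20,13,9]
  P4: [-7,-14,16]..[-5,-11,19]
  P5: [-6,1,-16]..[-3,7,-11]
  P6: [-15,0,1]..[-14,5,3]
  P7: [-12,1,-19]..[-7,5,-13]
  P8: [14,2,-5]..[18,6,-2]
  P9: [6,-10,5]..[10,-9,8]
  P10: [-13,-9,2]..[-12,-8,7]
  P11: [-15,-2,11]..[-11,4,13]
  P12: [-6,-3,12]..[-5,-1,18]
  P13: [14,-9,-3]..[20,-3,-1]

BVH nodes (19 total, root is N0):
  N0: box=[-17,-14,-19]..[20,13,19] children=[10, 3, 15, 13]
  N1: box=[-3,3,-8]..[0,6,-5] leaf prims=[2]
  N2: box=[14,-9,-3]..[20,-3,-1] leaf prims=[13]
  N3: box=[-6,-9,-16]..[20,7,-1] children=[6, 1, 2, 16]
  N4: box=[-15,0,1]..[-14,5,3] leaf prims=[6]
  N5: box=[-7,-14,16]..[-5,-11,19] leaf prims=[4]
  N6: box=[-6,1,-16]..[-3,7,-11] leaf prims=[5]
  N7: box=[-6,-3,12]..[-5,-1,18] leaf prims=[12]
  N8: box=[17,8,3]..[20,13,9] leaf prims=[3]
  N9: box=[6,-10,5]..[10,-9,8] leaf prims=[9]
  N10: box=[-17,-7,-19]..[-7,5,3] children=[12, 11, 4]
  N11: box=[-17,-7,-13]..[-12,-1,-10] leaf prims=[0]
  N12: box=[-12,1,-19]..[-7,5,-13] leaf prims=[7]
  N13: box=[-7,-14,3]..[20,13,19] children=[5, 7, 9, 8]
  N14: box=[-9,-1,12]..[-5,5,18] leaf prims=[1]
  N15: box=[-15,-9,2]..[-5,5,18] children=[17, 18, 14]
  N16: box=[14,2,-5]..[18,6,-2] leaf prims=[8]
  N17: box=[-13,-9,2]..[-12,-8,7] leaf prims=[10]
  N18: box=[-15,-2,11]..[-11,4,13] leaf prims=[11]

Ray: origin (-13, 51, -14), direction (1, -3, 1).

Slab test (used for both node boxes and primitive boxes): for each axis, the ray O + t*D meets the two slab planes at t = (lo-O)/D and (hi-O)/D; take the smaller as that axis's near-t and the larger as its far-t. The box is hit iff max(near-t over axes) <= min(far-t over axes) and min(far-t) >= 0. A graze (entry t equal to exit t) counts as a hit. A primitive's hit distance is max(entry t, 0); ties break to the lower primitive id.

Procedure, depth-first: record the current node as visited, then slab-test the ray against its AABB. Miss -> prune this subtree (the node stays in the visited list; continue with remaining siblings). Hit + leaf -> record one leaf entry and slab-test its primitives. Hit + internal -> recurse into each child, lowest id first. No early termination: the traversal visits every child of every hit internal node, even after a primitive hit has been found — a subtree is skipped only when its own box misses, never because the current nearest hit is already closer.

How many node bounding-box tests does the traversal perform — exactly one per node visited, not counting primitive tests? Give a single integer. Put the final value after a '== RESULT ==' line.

Trace the traversal:
N0 x:[-4,33] y:[38/3,65/3] z:[-5,33] -> hit [38/3,65/3], descend [3, 10, 13, 15]
  N3 x:[7,33] y:[44/3,20] z:[-2,13] -> miss, prune
  N10 x:[-4,6] y:[46/3,58/3] z:[-5,17] -> miss, prune
  N13 x:[6,33] y:[38/3,65/3] z:[17,33] -> hit [17,65/3], descend [5, 7, 8, 9]
    N5 x:[6,8] y:[62/3,65/3] z:[30,33] -> miss, prune
    N7 x:[7,8] y:[52/3,18] z:[26,32] -> miss, prune
    N8 x:[30,33] y:[38/3,43/3] z:[17,23] -> miss, prune
    N9 x:[19,23] y:[20,61/3] z:[19,22] -> hit [20,61/3] leaf, test {P9@t=20}
  N15 x:[-2,8] y:[46/3,20] z:[16,32] -> miss, prune

Summary -> nodes [0, 3, 10, 13, 5, 7, 8, 9, 15]; box-tests=9; leaf-entries=1; first=P9

== RESULT ==
9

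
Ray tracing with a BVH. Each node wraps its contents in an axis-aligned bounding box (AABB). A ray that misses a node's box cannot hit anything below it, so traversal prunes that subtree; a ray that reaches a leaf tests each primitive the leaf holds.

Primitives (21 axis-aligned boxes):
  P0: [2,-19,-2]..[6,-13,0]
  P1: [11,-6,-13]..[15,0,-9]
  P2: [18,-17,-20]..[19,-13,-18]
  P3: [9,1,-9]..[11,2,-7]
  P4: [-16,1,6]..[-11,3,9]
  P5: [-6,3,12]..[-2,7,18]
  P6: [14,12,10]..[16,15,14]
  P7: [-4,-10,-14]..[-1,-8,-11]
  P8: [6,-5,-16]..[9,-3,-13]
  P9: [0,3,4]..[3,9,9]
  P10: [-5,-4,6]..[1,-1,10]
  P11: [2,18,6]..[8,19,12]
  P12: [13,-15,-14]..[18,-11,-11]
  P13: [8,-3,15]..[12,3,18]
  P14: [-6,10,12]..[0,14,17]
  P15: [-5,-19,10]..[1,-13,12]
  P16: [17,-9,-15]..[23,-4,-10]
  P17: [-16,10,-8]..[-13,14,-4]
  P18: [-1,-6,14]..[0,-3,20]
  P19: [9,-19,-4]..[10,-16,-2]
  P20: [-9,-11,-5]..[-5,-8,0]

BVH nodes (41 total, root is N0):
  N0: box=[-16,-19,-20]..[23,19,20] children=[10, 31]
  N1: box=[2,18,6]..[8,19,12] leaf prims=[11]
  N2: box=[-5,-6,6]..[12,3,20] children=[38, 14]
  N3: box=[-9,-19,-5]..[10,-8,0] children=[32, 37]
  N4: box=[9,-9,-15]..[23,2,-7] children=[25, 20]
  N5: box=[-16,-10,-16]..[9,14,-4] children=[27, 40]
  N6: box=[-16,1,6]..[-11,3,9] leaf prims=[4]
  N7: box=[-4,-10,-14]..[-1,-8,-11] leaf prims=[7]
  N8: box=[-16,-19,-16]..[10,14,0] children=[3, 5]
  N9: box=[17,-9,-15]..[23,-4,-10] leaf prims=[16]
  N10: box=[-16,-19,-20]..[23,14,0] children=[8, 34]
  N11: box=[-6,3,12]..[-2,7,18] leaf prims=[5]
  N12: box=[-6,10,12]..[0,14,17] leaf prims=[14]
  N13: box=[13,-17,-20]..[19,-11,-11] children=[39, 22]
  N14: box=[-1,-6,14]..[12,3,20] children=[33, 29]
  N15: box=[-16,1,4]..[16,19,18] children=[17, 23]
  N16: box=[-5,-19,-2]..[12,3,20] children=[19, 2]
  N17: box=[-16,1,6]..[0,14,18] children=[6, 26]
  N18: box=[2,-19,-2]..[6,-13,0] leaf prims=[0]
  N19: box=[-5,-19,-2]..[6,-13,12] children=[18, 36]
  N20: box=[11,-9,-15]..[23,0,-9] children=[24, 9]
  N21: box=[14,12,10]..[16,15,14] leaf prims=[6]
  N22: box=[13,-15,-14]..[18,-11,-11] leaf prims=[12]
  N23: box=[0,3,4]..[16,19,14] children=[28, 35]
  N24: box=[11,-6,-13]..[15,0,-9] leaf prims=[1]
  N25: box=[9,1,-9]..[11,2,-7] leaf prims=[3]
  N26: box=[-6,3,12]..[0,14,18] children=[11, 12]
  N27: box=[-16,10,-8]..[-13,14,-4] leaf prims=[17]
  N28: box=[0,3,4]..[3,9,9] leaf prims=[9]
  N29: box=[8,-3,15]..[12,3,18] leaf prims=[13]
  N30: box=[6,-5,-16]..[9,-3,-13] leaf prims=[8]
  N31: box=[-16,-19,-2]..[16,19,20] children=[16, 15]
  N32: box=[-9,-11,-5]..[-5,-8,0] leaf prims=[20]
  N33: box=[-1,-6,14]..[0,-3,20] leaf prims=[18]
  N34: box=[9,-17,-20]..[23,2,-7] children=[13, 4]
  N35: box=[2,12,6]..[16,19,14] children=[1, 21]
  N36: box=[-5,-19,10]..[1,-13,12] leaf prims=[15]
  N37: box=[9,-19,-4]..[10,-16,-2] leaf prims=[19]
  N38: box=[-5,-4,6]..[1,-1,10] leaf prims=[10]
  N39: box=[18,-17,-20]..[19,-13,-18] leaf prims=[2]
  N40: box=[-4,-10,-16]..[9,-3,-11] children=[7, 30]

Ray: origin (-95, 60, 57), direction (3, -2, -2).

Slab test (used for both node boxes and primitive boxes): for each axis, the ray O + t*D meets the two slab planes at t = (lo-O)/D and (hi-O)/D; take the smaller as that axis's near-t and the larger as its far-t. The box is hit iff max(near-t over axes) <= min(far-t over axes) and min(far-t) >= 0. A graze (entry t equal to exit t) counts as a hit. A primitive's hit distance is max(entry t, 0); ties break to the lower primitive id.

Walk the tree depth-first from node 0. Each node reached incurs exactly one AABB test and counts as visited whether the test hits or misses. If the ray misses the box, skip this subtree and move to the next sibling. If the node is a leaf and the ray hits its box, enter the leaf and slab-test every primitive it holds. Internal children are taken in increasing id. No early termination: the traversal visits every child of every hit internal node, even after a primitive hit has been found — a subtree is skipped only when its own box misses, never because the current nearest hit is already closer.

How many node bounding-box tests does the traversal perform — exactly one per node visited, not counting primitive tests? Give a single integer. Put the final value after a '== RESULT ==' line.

Traverse from the root:
N0 x:[79/3,118/3] y:[41/2,79/2] z:[37/2,77/2] -> hit [79/3,77/2], descend [10, 31]
  N10 x:[79/3,118/3] y:[23,79/2] z:[57/2,77/2] -> hit [57/2,77/2], descend [8, 34]
    N8 x:[79/3,35] y:[23,79/2] z:[57/2,73/2] -> hit [57/2,35], descend [3, 5]
      N3 x:[86/3,35] y:[34,79/2] z:[57/2,31] -> miss, prune
      N5 x:[79/3,104/3] y:[23,35] z:[61/2,73/2] -> hit [61/2,104/3], descend [27, 40]
        N27 x:[79/3,82/3] y:[23,25] z:[61/2,65/2] -> miss, prune
        N40 x:[91/3,104/3] y:[63/2,35] z:[34,73/2] -> hit [34,104/3], descend [7, 30]
          N7 x:[91/3,94/3] y:[34,35] z:[34,71/2] -> miss, prune
          N30 x:[101/3,104/3] y:[63/2,65/2] z:[35,73/2] -> miss, prune
    N34 x:[104/3,118/3] y:[29,77/2] z:[32,77/2] -> hit [104/3,77/2], descend [4, 13]
      N4 x:[104/3,118/3] y:[29,69/2] z:[32,36] -> miss, prune
      N13 x:[36,38] y:[71/2,77/2] z:[34,77/2] -> hit [36,38], descend [22, 39]
        N22 x:[36,113/3] y:[71/2,75/2] z:[34,71/2] -> miss, prune
        N39 x:[113/3,38] y:[73/2,77/2] z:[75/2,77/2] -> hit [113/3,38] leaf, test {P2@t=113/3}
  N31 x:[79/3,37] y:[41/2,79/2] z:[37/2,59/2] -> hit [79/3,59/2], descend [15, 16]
    N15 x:[79/3,37] y:[41/2,59/2] z:[39/2,53/2] -> hit [79/3,53/2], descend [17, 23]
      N17 x:[79/3,95/3] y:[23,59/2] z:[39/2,51/2] -> miss, prune
      N23 x:[95/3,37] y:[41/2,57/2] z:[43/2,53/2] -> miss, prune
    N16 x:[30,107/3] y:[57/2,79/2] z:[37/2,59/2] -> miss, prune

19 AABB tests over nodes [0, 10, 8, 3, 5, 27, 40, 7, 30, 34, 4, 13, 22, 39, 31, 15, 17, 23, 16]; 1 leaf entered; closest P2.

== RESULT ==
19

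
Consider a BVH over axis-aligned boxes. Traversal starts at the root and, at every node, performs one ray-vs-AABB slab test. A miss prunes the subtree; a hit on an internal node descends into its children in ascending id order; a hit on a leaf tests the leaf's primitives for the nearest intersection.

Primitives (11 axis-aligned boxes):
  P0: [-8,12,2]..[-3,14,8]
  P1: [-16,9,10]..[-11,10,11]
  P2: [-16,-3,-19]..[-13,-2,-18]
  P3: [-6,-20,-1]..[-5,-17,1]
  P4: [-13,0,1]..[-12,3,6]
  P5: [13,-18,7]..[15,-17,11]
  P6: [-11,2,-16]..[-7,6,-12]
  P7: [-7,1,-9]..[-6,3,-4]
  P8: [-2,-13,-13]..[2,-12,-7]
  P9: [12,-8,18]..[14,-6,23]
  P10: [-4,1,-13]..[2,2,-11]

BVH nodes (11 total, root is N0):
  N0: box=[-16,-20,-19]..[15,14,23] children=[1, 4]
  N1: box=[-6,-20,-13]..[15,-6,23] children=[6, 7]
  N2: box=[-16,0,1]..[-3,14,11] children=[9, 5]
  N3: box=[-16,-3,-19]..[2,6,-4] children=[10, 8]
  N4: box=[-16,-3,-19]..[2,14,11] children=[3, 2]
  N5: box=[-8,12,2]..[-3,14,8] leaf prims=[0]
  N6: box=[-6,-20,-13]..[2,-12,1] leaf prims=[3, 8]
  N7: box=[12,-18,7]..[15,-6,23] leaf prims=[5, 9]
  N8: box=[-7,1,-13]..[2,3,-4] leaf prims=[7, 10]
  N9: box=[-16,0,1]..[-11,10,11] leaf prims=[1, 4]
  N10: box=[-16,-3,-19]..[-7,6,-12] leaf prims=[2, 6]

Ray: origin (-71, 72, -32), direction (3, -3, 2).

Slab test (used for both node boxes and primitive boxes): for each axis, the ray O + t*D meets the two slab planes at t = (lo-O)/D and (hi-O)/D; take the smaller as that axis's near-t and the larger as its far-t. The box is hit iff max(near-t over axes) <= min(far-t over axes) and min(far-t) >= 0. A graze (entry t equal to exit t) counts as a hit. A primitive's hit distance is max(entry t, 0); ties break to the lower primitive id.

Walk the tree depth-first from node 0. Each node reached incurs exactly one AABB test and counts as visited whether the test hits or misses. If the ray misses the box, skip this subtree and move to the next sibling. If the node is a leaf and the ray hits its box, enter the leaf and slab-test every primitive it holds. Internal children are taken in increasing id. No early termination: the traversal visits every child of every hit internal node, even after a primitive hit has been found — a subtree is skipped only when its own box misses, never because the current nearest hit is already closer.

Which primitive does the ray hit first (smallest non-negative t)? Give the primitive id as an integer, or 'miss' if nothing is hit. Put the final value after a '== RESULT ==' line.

Traverse from the root:
N0 x:[55/3,86/3] y:[58/3,92/3] z:[13/2,55/2] -> hit [58/3,55/2], descend [1, 4]
  N1 x:[65/3,86/3] y:[26,92/3] z:[19/2,55/2] -> hit [26,55/2], descend [6, 7]
    N6 x:[65/3,73/3] y:[28,92/3] z:[19/2,33/2] -> miss, prune
    N7 x:[83/3,86/3] y:[26,30] z:[39/2,55/2] -> miss, prune
  N4 x:[55/3,73/3] y:[58/3,25] z:[13/2,43/2] -> hit [58/3,43/2], descend [2, 3]
    N2 x:[55/3,68/3] y:[58/3,24] z:[33/2,43/2] -> hit [58/3,43/2], descend [5, 9]
      N5 x:[21,68/3] y:[58/3,20] z:[17,20] -> miss, prune
      N9 x:[55/3,20] y:[62/3,24] z:[33/2,43/2] -> miss, prune
    N3 x:[55/3,73/3] y:[22,25] z:[13/2,14] -> miss, prune

Summary -> nodes [0, 1, 6, 7, 4, 2, 5, 9, 3]; box-tests=9; leaf-entries=0; first=miss

== RESULT ==
miss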